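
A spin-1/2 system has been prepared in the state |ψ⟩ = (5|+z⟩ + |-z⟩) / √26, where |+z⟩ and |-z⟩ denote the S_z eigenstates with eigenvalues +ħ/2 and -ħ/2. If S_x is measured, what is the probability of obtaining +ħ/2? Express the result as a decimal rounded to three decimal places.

|+x⟩ = (|+z⟩ + |-z⟩)/√2, so ⟨+x|ψ⟩ = (6) / (√2·√26).
P = |6|² / 52 = 36/52.

0.692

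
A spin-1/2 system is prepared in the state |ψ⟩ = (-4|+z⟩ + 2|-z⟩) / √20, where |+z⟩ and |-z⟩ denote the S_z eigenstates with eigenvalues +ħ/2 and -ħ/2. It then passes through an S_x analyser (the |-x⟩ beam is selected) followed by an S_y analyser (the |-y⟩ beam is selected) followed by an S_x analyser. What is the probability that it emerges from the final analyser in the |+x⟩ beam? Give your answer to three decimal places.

0.225

First analyser (S_x): P(|-x⟩) = |⟨-x|ψ⟩|² = 36/40.
After stage 1 the state is |-x⟩; P(|-y⟩) = |⟨-y|-x⟩|² = 1/2.
After stage 2 the state is |-y⟩; P(|+x⟩) = |⟨+x|-y⟩|² = 1/2.
Joint probability = 36/40 × 1/2 × 1/2 = 0.225.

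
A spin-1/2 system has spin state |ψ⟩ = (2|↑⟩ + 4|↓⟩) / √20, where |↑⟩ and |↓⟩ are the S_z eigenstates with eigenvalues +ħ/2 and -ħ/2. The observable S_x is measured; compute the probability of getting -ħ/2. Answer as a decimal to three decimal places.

|-x⟩ = (|↑⟩ - |↓⟩)/√2, so ⟨-x|ψ⟩ = (-2) / (√2·√20).
P = |-2|² / 40 = 4/40.

0.100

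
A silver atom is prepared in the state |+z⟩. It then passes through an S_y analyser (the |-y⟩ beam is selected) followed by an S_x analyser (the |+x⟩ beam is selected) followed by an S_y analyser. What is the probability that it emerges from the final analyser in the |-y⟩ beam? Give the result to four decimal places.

0.1250

First analyser (S_y): from |+z⟩, P(|-y⟩) = 1/2.
After stage 1 the state is |-y⟩; P(|+x⟩) = |⟨+x|-y⟩|² = 1/2.
After stage 2 the state is |+x⟩; P(|-y⟩) = |⟨-y|+x⟩|² = 1/2.
Joint probability = 1/2 × 1/2 × 1/2 = 0.1250.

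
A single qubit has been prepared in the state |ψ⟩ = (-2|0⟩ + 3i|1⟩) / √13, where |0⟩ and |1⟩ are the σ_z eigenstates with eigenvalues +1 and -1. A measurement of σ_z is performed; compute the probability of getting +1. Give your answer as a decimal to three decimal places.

The +1 outcome corresponds to |0⟩. Its amplitude in |ψ⟩ is -2/√13.
P = |-2|² / 13 = 4/13.

0.308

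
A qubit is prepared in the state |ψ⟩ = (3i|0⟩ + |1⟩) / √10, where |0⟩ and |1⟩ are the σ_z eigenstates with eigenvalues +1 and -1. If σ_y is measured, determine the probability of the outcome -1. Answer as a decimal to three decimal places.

|-y⟩ = (|0⟩ - i|1⟩)/√2, so ⟨-y|ψ⟩ = (4i) / (√2·√10).
P = |4i|² / 20 = 16/20.

0.800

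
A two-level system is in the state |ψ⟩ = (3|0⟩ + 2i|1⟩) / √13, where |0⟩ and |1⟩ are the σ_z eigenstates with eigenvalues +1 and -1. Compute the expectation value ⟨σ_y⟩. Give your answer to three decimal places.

0.923

⟨σ_y⟩ = 2 Im(a* b)/(|a|²+|b|²) with a = 3, b = 2i.
a* b = 6i, so ⟨σ_y⟩ = 12/13.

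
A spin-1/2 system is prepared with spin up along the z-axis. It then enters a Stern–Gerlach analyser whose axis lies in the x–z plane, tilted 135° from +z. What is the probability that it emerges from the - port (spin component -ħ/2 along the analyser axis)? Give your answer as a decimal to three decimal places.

0.854

For spin-½, the probability of finding spin-up along an axis at angle θ to the initial spin direction is cos²(θ/2); spin-down is sin²(θ/2).
θ = 135°, so P = sin²(67.5°) ≈ 0.854.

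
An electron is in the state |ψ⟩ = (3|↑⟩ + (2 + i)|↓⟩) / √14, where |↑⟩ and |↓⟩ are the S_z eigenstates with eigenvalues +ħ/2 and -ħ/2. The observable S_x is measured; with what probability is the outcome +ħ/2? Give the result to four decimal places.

0.9286

|+x⟩ = (|↑⟩ + |↓⟩)/√2, so ⟨+x|ψ⟩ = (5 + i) / (√2·√14).
P = |5 + i|² / 28 = 26/28.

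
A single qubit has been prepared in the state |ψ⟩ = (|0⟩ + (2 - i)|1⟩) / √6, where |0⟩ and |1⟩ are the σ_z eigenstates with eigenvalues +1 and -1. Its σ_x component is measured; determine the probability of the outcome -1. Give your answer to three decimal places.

|-x⟩ = (|0⟩ - |1⟩)/√2, so ⟨-x|ψ⟩ = (-1 + i) / (√2·√6).
P = |-1 + i|² / 12 = 2/12.

0.167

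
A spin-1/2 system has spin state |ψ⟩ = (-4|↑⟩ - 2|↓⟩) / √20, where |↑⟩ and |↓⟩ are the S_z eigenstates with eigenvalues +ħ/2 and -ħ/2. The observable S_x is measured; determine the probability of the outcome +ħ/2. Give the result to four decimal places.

|+x⟩ = (|↑⟩ + |↓⟩)/√2, so ⟨+x|ψ⟩ = (-6) / (√2·√20).
P = |-6|² / 40 = 36/40.

0.9000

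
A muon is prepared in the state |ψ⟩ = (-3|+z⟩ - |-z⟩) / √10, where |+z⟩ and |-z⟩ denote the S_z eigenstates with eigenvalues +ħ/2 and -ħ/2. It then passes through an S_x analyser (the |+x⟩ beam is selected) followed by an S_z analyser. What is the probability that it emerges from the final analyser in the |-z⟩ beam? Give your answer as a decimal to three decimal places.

0.400

First analyser (S_x): P(|+x⟩) = |⟨+x|ψ⟩|² = 16/20.
After stage 1 the state is |+x⟩; P(|-z⟩) = |⟨-z|+x⟩|² = 1/2.
Joint probability = 16/20 × 1/2 = 0.400.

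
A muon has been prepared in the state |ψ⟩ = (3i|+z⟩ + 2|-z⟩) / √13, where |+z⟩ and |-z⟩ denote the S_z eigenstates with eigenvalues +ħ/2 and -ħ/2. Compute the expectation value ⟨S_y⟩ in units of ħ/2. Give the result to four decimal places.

⟨σ_y⟩ = 2 Im(a* b)/(|a|²+|b|²) with a = 3i, b = 2.
a* b = -6i, so ⟨σ_y⟩ = -12/13.
⟨S_y⟩ = (ħ/2)·⟨σ_y⟩.

-0.9231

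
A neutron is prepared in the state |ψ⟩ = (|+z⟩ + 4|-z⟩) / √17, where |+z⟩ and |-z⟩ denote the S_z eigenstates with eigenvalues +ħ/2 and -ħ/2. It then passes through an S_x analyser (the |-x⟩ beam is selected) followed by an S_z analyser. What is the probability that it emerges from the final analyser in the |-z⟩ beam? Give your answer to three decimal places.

0.132

First analyser (S_x): P(|-x⟩) = |⟨-x|ψ⟩|² = 9/34.
After stage 1 the state is |-x⟩; P(|-z⟩) = |⟨-z|-x⟩|² = 1/2.
Joint probability = 9/34 × 1/2 = 0.132.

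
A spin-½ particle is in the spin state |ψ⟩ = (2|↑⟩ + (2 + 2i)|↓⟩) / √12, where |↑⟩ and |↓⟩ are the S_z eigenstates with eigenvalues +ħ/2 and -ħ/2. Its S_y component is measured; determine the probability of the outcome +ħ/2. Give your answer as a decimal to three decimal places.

0.833

|+y⟩ = (|↑⟩ + i|↓⟩)/√2, so ⟨+y|ψ⟩ = (4 - 2i) / (√2·√12).
P = |4 - 2i|² / 24 = 20/24.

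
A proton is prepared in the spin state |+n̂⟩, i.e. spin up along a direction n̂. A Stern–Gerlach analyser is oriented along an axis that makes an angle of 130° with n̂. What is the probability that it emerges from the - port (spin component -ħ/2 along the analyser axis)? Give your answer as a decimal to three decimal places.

0.821

For spin-½, the probability of finding spin-up along an axis at angle θ to the initial spin direction is cos²(θ/2); spin-down is sin²(θ/2).
θ = 130°, so P = sin²(65°) ≈ 0.821.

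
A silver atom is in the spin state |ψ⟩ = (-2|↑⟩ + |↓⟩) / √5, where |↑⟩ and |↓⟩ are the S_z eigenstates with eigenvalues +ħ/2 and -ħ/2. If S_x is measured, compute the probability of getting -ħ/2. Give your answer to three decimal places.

|-x⟩ = (|↑⟩ - |↓⟩)/√2, so ⟨-x|ψ⟩ = (-3) / (√2·√5).
P = |-3|² / 10 = 9/10.

0.900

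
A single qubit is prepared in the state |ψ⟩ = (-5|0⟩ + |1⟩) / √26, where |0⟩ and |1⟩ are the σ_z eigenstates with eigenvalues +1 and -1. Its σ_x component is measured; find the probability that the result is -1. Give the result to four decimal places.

|-x⟩ = (|0⟩ - |1⟩)/√2, so ⟨-x|ψ⟩ = (-6) / (√2·√26).
P = |-6|² / 52 = 36/52.

0.6923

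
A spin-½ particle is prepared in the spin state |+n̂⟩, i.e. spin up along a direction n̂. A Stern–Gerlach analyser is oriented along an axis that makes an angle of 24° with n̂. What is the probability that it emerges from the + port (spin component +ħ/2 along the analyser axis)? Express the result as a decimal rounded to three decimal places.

For spin-½, the probability of finding spin-up along an axis at angle θ to the initial spin direction is cos²(θ/2); spin-down is sin²(θ/2).
θ = 24°, so P = cos²(12°) ≈ 0.957.

0.957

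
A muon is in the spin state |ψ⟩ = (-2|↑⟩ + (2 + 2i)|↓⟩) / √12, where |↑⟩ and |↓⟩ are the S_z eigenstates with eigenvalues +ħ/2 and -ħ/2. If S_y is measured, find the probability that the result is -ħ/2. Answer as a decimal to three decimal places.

|-y⟩ = (|↑⟩ - i|↓⟩)/√2, so ⟨-y|ψ⟩ = (-4 + 2i) / (√2·√12).
P = |-4 + 2i|² / 24 = 20/24.

0.833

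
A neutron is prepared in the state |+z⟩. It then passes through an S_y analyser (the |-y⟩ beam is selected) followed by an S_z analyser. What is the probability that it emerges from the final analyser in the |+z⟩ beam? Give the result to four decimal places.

0.2500

First analyser (S_y): from |+z⟩, P(|-y⟩) = 1/2.
After stage 1 the state is |-y⟩; P(|+z⟩) = |⟨+z|-y⟩|² = 1/2.
Joint probability = 1/2 × 1/2 = 0.2500.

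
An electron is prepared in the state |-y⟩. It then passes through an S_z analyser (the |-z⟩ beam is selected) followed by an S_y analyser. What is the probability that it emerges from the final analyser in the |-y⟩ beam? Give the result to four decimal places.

0.2500

First analyser (S_z): from |-y⟩, P(|-z⟩) = 1/2.
After stage 1 the state is |-z⟩; P(|-y⟩) = |⟨-y|-z⟩|² = 1/2.
Joint probability = 1/2 × 1/2 = 0.2500.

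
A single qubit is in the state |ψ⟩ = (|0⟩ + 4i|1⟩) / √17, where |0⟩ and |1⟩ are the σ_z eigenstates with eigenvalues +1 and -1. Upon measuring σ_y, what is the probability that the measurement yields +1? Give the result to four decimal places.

|+y⟩ = (|0⟩ + i|1⟩)/√2, so ⟨+y|ψ⟩ = (5) / (√2·√17).
P = |5|² / 34 = 25/34.

0.7353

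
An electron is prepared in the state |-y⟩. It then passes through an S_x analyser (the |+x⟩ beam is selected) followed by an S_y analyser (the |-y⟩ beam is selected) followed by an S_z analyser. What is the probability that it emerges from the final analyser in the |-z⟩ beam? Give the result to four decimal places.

First analyser (S_x): from |-y⟩, P(|+x⟩) = 1/2.
After stage 1 the state is |+x⟩; P(|-y⟩) = |⟨-y|+x⟩|² = 1/2.
After stage 2 the state is |-y⟩; P(|-z⟩) = |⟨-z|-y⟩|² = 1/2.
Joint probability = 1/2 × 1/2 × 1/2 = 0.1250.

0.1250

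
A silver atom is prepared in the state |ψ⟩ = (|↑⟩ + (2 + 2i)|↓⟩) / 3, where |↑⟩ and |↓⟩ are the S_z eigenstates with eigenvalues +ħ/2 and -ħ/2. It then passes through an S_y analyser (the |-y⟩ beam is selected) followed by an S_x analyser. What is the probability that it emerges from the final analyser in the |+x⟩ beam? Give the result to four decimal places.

0.1389

First analyser (S_y): P(|-y⟩) = |⟨-y|ψ⟩|² = 5/18.
After stage 1 the state is |-y⟩; P(|+x⟩) = |⟨+x|-y⟩|² = 1/2.
Joint probability = 5/18 × 1/2 = 0.1389.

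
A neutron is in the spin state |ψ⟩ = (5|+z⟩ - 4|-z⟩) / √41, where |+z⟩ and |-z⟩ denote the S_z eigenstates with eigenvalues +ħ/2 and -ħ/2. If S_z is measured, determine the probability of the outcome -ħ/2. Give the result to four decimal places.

The -ħ/2 outcome corresponds to |-z⟩. Its amplitude in |ψ⟩ is -4/√41.
P = |-4|² / 41 = 16/41.

0.3902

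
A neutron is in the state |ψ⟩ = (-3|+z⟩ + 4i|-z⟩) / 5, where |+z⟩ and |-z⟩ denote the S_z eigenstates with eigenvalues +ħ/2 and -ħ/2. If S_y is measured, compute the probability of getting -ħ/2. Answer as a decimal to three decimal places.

|-y⟩ = (|+z⟩ - i|-z⟩)/√2, so ⟨-y|ψ⟩ = (-7) / (√2·5).
P = |-7|² / 50 = 49/50.

0.980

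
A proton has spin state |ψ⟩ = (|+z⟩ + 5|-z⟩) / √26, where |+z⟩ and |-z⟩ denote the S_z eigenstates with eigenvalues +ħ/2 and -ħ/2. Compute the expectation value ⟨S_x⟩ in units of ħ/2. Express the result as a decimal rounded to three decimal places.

⟨σ_x⟩ = 2 Re(a* b)/(|a|²+|b|²) with a = 1, b = 5.
a* b = 5, so ⟨σ_x⟩ = 10/26.
⟨S_x⟩ = (ħ/2)·⟨σ_x⟩.

0.385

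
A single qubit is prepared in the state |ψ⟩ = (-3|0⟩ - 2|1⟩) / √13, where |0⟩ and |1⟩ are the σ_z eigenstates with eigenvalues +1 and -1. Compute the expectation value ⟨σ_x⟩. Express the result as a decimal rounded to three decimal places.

0.923

⟨σ_x⟩ = 2 Re(a* b)/(|a|²+|b|²) with a = -3, b = -2.
a* b = 6, so ⟨σ_x⟩ = 12/13.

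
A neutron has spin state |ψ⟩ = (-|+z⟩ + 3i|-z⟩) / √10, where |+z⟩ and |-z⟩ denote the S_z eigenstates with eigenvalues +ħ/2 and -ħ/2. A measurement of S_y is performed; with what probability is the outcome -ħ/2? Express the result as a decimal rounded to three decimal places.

0.800

|-y⟩ = (|+z⟩ - i|-z⟩)/√2, so ⟨-y|ψ⟩ = (-4) / (√2·√10).
P = |-4|² / 20 = 16/20.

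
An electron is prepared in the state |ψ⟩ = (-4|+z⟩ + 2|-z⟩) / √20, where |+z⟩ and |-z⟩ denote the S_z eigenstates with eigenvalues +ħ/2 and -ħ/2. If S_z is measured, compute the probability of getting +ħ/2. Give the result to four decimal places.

0.8000

The +ħ/2 outcome corresponds to |+z⟩. Its amplitude in |ψ⟩ is -4/√20.
P = |-4|² / 20 = 16/20.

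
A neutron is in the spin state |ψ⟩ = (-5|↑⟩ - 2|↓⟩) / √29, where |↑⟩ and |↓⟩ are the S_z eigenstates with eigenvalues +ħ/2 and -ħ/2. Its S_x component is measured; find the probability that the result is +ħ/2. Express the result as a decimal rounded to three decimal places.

|+x⟩ = (|↑⟩ + |↓⟩)/√2, so ⟨+x|ψ⟩ = (-7) / (√2·√29).
P = |-7|² / 58 = 49/58.

0.845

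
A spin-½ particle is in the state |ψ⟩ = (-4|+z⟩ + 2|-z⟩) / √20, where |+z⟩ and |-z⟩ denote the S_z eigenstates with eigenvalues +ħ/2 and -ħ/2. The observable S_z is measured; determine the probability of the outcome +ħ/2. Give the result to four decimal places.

0.8000

The +ħ/2 outcome corresponds to |+z⟩. Its amplitude in |ψ⟩ is -4/√20.
P = |-4|² / 20 = 16/20.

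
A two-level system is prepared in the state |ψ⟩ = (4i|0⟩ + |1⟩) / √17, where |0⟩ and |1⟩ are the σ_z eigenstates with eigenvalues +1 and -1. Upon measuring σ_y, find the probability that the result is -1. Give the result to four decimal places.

|-y⟩ = (|0⟩ - i|1⟩)/√2, so ⟨-y|ψ⟩ = (5i) / (√2·√17).
P = |5i|² / 34 = 25/34.

0.7353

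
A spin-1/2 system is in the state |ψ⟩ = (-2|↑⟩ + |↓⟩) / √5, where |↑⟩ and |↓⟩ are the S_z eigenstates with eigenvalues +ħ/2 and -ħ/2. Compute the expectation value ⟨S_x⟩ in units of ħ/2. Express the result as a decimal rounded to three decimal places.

-0.800

⟨σ_x⟩ = 2 Re(a* b)/(|a|²+|b|²) with a = -2, b = 1.
a* b = -2, so ⟨σ_x⟩ = -4/5.
⟨S_x⟩ = (ħ/2)·⟨σ_x⟩.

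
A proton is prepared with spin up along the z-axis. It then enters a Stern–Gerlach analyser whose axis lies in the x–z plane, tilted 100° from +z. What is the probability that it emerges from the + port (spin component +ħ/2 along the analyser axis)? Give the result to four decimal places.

0.4132

For spin-½, the probability of finding spin-up along an axis at angle θ to the initial spin direction is cos²(θ/2); spin-down is sin²(θ/2).
θ = 100°, so P = cos²(50°) ≈ 0.4132.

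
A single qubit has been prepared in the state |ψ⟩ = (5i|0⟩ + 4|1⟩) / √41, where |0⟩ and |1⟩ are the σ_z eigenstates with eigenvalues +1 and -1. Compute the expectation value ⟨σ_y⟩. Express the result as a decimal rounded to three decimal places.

⟨σ_y⟩ = 2 Im(a* b)/(|a|²+|b|²) with a = 5i, b = 4.
a* b = -20i, so ⟨σ_y⟩ = -40/41.

-0.976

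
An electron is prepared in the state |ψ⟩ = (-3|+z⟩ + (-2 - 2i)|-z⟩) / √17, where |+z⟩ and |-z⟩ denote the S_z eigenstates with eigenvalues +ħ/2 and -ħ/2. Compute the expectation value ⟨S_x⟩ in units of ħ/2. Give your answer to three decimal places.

0.706

⟨σ_x⟩ = 2 Re(a* b)/(|a|²+|b|²) with a = -3, b = (-2 - 2i).
a* b = (6 + 6i), so ⟨σ_x⟩ = 12/17.
⟨S_x⟩ = (ħ/2)·⟨σ_x⟩.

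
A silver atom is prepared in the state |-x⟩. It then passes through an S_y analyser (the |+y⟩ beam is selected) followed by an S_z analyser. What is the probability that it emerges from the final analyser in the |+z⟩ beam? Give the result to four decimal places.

First analyser (S_y): from |-x⟩, P(|+y⟩) = 1/2.
After stage 1 the state is |+y⟩; P(|+z⟩) = |⟨+z|+y⟩|² = 1/2.
Joint probability = 1/2 × 1/2 = 0.2500.

0.2500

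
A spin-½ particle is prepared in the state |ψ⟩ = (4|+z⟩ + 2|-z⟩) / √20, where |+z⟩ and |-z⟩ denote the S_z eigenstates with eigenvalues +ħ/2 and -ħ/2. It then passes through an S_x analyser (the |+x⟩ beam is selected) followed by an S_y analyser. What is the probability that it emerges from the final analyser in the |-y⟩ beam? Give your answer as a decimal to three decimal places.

First analyser (S_x): P(|+x⟩) = |⟨+x|ψ⟩|² = 36/40.
After stage 1 the state is |+x⟩; P(|-y⟩) = |⟨-y|+x⟩|² = 1/2.
Joint probability = 36/40 × 1/2 = 0.450.

0.450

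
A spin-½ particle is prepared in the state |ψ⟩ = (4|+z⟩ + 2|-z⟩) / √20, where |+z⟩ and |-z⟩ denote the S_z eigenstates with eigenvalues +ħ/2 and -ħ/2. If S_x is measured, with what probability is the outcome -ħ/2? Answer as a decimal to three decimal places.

0.100

|-x⟩ = (|+z⟩ - |-z⟩)/√2, so ⟨-x|ψ⟩ = (2) / (√2·√20).
P = |2|² / 40 = 4/40.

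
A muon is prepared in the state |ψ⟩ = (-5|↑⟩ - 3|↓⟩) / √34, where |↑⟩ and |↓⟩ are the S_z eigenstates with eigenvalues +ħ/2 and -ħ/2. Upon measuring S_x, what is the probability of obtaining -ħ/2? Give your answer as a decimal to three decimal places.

|-x⟩ = (|↑⟩ - |↓⟩)/√2, so ⟨-x|ψ⟩ = (-2) / (√2·√34).
P = |-2|² / 68 = 4/68.

0.059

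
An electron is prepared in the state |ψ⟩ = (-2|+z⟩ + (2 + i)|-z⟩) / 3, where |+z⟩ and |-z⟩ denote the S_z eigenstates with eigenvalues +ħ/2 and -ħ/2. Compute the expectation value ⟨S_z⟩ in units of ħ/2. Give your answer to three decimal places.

⟨σ_z⟩ = |a|² - |b|² divided by |a|²+|b|², with a, b the |+z⟩, |-z⟩ amplitudes.
= (4 - 5)/9 = -1/9.
⟨S_z⟩ = (ħ/2)·⟨σ_z⟩.

-0.111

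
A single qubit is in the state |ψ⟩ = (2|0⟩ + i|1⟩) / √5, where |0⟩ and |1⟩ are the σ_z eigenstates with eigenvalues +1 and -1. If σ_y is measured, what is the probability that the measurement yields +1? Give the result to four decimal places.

|+y⟩ = (|0⟩ + i|1⟩)/√2, so ⟨+y|ψ⟩ = (3) / (√2·√5).
P = |3|² / 10 = 9/10.

0.9000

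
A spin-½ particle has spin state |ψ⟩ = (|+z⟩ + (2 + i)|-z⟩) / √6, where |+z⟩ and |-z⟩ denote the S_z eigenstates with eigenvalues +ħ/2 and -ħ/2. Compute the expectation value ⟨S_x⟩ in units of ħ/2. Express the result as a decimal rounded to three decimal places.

⟨σ_x⟩ = 2 Re(a* b)/(|a|²+|b|²) with a = 1, b = (2 + i).
a* b = (2 + i), so ⟨σ_x⟩ = 4/6.
⟨S_x⟩ = (ħ/2)·⟨σ_x⟩.

0.667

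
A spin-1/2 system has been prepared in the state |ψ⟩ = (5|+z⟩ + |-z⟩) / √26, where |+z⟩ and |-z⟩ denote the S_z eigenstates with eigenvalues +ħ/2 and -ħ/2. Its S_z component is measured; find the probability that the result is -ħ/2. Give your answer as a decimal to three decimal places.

The -ħ/2 outcome corresponds to |-z⟩. Its amplitude in |ψ⟩ is 1/√26.
P = |1|² / 26 = 1/26.

0.038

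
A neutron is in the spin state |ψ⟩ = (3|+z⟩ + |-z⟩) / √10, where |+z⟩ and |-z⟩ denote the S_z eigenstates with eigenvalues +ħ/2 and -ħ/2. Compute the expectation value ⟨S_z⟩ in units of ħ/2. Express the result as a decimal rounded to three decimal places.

0.800

⟨σ_z⟩ = |a|² - |b|² divided by |a|²+|b|², with a, b the |+z⟩, |-z⟩ amplitudes.
= (9 - 1)/10 = 8/10.
⟨S_z⟩ = (ħ/2)·⟨σ_z⟩.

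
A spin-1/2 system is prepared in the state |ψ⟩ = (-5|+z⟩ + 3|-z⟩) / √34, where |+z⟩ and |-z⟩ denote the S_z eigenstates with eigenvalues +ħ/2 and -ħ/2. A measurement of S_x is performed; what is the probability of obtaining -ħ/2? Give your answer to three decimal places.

0.941

|-x⟩ = (|+z⟩ - |-z⟩)/√2, so ⟨-x|ψ⟩ = (-8) / (√2·√34).
P = |-8|² / 68 = 64/68.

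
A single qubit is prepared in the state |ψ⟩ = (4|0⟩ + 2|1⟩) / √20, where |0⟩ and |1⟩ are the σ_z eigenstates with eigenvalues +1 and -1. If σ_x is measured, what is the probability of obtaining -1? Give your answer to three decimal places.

|-x⟩ = (|0⟩ - |1⟩)/√2, so ⟨-x|ψ⟩ = (2) / (√2·√20).
P = |2|² / 40 = 4/40.

0.100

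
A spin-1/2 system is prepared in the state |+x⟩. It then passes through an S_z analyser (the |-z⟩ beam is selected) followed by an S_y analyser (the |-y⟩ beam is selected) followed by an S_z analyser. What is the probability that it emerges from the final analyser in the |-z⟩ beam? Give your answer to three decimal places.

0.125

First analyser (S_z): from |+x⟩, P(|-z⟩) = 1/2.
After stage 1 the state is |-z⟩; P(|-y⟩) = |⟨-y|-z⟩|² = 1/2.
After stage 2 the state is |-y⟩; P(|-z⟩) = |⟨-z|-y⟩|² = 1/2.
Joint probability = 1/2 × 1/2 × 1/2 = 0.125.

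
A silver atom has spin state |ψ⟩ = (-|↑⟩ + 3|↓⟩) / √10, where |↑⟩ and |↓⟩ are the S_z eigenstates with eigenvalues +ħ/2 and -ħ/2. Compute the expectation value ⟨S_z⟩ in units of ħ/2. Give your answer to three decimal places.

⟨σ_z⟩ = |a|² - |b|² divided by |a|²+|b|², with a, b the |↑⟩, |↓⟩ amplitudes.
= (1 - 9)/10 = -8/10.
⟨S_z⟩ = (ħ/2)·⟨σ_z⟩.

-0.800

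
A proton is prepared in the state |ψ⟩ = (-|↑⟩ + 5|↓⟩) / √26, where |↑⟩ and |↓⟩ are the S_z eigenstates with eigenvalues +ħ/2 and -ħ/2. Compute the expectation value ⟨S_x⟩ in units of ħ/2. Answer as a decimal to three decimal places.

⟨σ_x⟩ = 2 Re(a* b)/(|a|²+|b|²) with a = -1, b = 5.
a* b = -5, so ⟨σ_x⟩ = -10/26.
⟨S_x⟩ = (ħ/2)·⟨σ_x⟩.

-0.385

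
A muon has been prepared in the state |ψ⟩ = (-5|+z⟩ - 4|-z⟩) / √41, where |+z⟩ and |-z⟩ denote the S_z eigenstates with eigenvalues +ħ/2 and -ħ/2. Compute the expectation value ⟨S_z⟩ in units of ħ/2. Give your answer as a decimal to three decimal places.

0.220

⟨σ_z⟩ = |a|² - |b|² divided by |a|²+|b|², with a, b the |+z⟩, |-z⟩ amplitudes.
= (25 - 16)/41 = 9/41.
⟨S_z⟩ = (ħ/2)·⟨σ_z⟩.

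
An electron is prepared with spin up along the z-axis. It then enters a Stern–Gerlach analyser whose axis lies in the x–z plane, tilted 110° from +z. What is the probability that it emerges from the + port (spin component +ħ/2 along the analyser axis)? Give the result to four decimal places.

For spin-½, the probability of finding spin-up along an axis at angle θ to the initial spin direction is cos²(θ/2); spin-down is sin²(θ/2).
θ = 110°, so P = cos²(55°) ≈ 0.3290.

0.3290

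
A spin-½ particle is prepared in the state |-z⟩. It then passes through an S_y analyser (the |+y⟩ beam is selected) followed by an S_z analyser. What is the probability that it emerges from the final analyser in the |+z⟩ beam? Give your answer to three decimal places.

First analyser (S_y): from |-z⟩, P(|+y⟩) = 1/2.
After stage 1 the state is |+y⟩; P(|+z⟩) = |⟨+z|+y⟩|² = 1/2.
Joint probability = 1/2 × 1/2 = 0.250.

0.250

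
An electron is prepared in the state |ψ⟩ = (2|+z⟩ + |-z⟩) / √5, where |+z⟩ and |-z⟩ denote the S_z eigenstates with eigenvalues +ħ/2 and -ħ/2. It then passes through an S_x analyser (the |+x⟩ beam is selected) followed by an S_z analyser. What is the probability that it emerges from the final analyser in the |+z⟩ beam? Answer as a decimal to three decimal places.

0.450

First analyser (S_x): P(|+x⟩) = |⟨+x|ψ⟩|² = 9/10.
After stage 1 the state is |+x⟩; P(|+z⟩) = |⟨+z|+x⟩|² = 1/2.
Joint probability = 9/10 × 1/2 = 0.450.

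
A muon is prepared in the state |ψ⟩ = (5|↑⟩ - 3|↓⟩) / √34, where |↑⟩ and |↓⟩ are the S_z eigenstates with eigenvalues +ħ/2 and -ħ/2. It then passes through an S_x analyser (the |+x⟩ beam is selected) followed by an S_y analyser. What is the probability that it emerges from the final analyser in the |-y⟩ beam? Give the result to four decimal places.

0.0294

First analyser (S_x): P(|+x⟩) = |⟨+x|ψ⟩|² = 4/68.
After stage 1 the state is |+x⟩; P(|-y⟩) = |⟨-y|+x⟩|² = 1/2.
Joint probability = 4/68 × 1/2 = 0.0294.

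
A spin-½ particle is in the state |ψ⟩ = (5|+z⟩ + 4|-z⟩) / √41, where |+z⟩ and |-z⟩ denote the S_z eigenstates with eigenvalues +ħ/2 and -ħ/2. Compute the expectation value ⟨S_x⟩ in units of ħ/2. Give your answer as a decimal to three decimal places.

⟨σ_x⟩ = 2 Re(a* b)/(|a|²+|b|²) with a = 5, b = 4.
a* b = 20, so ⟨σ_x⟩ = 40/41.
⟨S_x⟩ = (ħ/2)·⟨σ_x⟩.

0.976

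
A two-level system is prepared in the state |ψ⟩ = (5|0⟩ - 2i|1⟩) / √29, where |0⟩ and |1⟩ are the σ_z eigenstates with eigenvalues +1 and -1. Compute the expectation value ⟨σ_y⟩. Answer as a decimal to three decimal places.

⟨σ_y⟩ = 2 Im(a* b)/(|a|²+|b|²) with a = 5, b = -2i.
a* b = -10i, so ⟨σ_y⟩ = -20/29.

-0.690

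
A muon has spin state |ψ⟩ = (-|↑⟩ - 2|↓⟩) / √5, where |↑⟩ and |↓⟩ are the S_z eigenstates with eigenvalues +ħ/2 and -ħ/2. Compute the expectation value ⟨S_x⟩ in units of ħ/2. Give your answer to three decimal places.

⟨σ_x⟩ = 2 Re(a* b)/(|a|²+|b|²) with a = -1, b = -2.
a* b = 2, so ⟨σ_x⟩ = 4/5.
⟨S_x⟩ = (ħ/2)·⟨σ_x⟩.

0.800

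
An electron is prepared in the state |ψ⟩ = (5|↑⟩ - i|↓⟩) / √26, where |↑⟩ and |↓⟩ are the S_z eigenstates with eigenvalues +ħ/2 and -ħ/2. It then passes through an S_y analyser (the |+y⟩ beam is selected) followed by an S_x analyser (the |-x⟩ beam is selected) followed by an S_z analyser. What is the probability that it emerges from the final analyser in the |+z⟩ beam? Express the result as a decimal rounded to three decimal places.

0.077

First analyser (S_y): P(|+y⟩) = |⟨+y|ψ⟩|² = 16/52.
After stage 1 the state is |+y⟩; P(|-x⟩) = |⟨-x|+y⟩|² = 1/2.
After stage 2 the state is |-x⟩; P(|+z⟩) = |⟨+z|-x⟩|² = 1/2.
Joint probability = 16/52 × 1/2 × 1/2 = 0.077.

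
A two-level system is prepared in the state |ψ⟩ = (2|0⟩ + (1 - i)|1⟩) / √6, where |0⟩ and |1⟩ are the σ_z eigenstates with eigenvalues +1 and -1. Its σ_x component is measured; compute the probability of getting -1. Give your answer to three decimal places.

0.167

|-x⟩ = (|0⟩ - |1⟩)/√2, so ⟨-x|ψ⟩ = (1 + i) / (√2·√6).
P = |1 + i|² / 12 = 2/12.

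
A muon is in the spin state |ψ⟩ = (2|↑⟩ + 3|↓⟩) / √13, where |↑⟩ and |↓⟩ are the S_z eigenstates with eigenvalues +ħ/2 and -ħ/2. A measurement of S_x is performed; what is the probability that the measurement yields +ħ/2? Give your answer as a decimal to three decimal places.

|+x⟩ = (|↑⟩ + |↓⟩)/√2, so ⟨+x|ψ⟩ = (5) / (√2·√13).
P = |5|² / 26 = 25/26.

0.962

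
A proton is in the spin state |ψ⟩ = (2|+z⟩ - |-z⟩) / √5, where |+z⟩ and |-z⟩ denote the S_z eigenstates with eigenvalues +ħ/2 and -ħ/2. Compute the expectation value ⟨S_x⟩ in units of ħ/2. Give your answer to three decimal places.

-0.800

⟨σ_x⟩ = 2 Re(a* b)/(|a|²+|b|²) with a = 2, b = -1.
a* b = -2, so ⟨σ_x⟩ = -4/5.
⟨S_x⟩ = (ħ/2)·⟨σ_x⟩.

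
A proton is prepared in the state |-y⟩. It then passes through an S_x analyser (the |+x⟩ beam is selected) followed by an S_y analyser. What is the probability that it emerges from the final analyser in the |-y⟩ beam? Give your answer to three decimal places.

0.250

First analyser (S_x): from |-y⟩, P(|+x⟩) = 1/2.
After stage 1 the state is |+x⟩; P(|-y⟩) = |⟨-y|+x⟩|² = 1/2.
Joint probability = 1/2 × 1/2 = 0.250.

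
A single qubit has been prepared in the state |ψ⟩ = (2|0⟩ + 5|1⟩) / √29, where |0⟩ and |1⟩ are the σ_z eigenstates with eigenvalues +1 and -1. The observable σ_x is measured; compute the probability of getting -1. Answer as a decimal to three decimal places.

|-x⟩ = (|0⟩ - |1⟩)/√2, so ⟨-x|ψ⟩ = (-3) / (√2·√29).
P = |-3|² / 58 = 9/58.

0.155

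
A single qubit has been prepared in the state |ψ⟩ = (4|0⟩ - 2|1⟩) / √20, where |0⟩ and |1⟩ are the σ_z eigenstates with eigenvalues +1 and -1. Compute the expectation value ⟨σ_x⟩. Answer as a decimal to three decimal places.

⟨σ_x⟩ = 2 Re(a* b)/(|a|²+|b|²) with a = 4, b = -2.
a* b = -8, so ⟨σ_x⟩ = -16/20.

-0.800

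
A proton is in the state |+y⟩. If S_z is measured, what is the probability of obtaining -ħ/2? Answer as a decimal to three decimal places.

0.500

In the S_z basis, |+y⟩ = (|↑⟩ + i|↓⟩)/√2 and |-z⟩ = |↓⟩.
|⟨-z|+y⟩|² = 1/2.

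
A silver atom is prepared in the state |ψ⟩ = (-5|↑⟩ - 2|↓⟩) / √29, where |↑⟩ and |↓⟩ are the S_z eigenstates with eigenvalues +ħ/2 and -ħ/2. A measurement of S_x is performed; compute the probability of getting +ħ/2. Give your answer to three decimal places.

0.845

|+x⟩ = (|↑⟩ + |↓⟩)/√2, so ⟨+x|ψ⟩ = (-7) / (√2·√29).
P = |-7|² / 58 = 49/58.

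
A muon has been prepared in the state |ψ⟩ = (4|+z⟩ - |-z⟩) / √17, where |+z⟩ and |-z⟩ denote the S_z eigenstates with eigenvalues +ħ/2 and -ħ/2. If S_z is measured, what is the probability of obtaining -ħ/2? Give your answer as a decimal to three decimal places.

0.059

The -ħ/2 outcome corresponds to |-z⟩. Its amplitude in |ψ⟩ is -1/√17.
P = |-1|² / 17 = 1/17.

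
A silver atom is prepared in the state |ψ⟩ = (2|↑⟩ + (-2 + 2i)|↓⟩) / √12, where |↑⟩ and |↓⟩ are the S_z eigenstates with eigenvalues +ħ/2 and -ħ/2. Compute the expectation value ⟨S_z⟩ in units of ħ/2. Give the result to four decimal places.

-0.3333

⟨σ_z⟩ = |a|² - |b|² divided by |a|²+|b|², with a, b the |↑⟩, |↓⟩ amplitudes.
= (4 - 8)/12 = -4/12.
⟨S_z⟩ = (ħ/2)·⟨σ_z⟩.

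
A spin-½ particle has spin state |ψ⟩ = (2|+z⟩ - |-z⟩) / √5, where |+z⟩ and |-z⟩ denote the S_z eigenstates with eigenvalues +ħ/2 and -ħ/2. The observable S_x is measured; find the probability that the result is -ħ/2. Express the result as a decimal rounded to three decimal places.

0.900

|-x⟩ = (|+z⟩ - |-z⟩)/√2, so ⟨-x|ψ⟩ = (3) / (√2·√5).
P = |3|² / 10 = 9/10.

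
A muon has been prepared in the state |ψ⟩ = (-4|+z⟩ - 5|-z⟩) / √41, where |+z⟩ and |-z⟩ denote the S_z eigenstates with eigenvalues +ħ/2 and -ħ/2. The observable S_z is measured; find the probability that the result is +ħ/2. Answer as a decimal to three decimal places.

The +ħ/2 outcome corresponds to |+z⟩. Its amplitude in |ψ⟩ is -4/√41.
P = |-4|² / 41 = 16/41.

0.390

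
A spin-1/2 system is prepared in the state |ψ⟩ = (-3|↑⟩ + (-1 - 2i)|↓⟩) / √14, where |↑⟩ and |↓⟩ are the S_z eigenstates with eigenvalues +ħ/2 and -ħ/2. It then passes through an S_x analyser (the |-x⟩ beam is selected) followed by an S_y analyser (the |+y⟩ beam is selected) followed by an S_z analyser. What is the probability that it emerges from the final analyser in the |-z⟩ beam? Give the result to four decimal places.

0.0714

First analyser (S_x): P(|-x⟩) = |⟨-x|ψ⟩|² = 8/28.
After stage 1 the state is |-x⟩; P(|+y⟩) = |⟨+y|-x⟩|² = 1/2.
After stage 2 the state is |+y⟩; P(|-z⟩) = |⟨-z|+y⟩|² = 1/2.
Joint probability = 8/28 × 1/2 × 1/2 = 0.0714.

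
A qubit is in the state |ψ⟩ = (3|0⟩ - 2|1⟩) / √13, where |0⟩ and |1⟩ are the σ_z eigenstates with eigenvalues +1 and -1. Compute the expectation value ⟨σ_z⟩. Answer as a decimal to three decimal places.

0.385

⟨σ_z⟩ = |a|² - |b|² divided by |a|²+|b|², with a, b the |0⟩, |1⟩ amplitudes.
= (9 - 4)/13 = 5/13.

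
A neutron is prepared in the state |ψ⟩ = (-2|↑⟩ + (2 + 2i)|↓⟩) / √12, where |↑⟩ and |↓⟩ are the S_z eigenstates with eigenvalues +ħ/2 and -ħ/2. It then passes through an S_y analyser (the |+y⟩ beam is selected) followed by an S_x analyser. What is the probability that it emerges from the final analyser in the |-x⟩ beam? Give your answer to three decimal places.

First analyser (S_y): P(|+y⟩) = |⟨+y|ψ⟩|² = 4/24.
After stage 1 the state is |+y⟩; P(|-x⟩) = |⟨-x|+y⟩|² = 1/2.
Joint probability = 4/24 × 1/2 = 0.083.

0.083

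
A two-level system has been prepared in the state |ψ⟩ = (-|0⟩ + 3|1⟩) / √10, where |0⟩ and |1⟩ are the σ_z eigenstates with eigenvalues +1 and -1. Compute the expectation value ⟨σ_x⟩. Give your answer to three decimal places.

⟨σ_x⟩ = 2 Re(a* b)/(|a|²+|b|²) with a = -1, b = 3.
a* b = -3, so ⟨σ_x⟩ = -6/10.

-0.600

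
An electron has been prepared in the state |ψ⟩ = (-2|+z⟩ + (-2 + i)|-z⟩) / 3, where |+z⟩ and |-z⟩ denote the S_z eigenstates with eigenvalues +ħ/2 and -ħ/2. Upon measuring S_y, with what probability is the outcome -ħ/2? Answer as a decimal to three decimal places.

0.722

|-y⟩ = (|+z⟩ - i|-z⟩)/√2, so ⟨-y|ψ⟩ = (-3 - 2i) / (√2·3).
P = |-3 - 2i|² / 18 = 13/18.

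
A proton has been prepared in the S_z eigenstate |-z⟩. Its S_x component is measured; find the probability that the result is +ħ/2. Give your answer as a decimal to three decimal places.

0.500

In the S_z basis, |-z⟩ = |↓⟩ and |+x⟩ = (|↑⟩ + |↓⟩)/√2.
|⟨+x|-z⟩|² = 1/2.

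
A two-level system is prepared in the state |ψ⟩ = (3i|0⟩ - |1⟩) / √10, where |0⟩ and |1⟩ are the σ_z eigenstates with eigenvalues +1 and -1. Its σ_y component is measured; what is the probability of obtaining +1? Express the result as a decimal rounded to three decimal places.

0.800

|+y⟩ = (|0⟩ + i|1⟩)/√2, so ⟨+y|ψ⟩ = (4i) / (√2·√10).
P = |4i|² / 20 = 16/20.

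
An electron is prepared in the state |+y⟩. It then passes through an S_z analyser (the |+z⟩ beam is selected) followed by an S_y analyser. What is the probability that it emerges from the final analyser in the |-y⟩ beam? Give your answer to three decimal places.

First analyser (S_z): from |+y⟩, P(|+z⟩) = 1/2.
After stage 1 the state is |+z⟩; P(|-y⟩) = |⟨-y|+z⟩|² = 1/2.
Joint probability = 1/2 × 1/2 = 0.250.

0.250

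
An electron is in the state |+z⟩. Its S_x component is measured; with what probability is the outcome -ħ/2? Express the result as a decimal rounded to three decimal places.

In the S_z basis, |+z⟩ = |+z⟩ and |-x⟩ = (|+z⟩ - |-z⟩)/√2.
|⟨-x|+z⟩|² = 1/2.

0.500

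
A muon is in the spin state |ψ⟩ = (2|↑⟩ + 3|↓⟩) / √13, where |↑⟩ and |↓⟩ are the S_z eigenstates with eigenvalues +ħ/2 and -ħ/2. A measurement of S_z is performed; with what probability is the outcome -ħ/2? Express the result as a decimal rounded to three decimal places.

The -ħ/2 outcome corresponds to |↓⟩. Its amplitude in |ψ⟩ is 3/√13.
P = |3|² / 13 = 9/13.

0.692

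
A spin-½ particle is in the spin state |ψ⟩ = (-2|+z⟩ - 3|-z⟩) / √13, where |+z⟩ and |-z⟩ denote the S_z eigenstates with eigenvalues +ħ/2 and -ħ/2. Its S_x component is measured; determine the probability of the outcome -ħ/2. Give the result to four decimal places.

0.0385

|-x⟩ = (|+z⟩ - |-z⟩)/√2, so ⟨-x|ψ⟩ = (1) / (√2·√13).
P = |1|² / 26 = 1/26.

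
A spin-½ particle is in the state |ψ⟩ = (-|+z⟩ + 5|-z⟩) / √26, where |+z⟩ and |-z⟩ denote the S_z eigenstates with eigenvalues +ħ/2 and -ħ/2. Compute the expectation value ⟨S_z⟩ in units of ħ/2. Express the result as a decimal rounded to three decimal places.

-0.923

⟨σ_z⟩ = |a|² - |b|² divided by |a|²+|b|², with a, b the |+z⟩, |-z⟩ amplitudes.
= (1 - 25)/26 = -24/26.
⟨S_z⟩ = (ħ/2)·⟨σ_z⟩.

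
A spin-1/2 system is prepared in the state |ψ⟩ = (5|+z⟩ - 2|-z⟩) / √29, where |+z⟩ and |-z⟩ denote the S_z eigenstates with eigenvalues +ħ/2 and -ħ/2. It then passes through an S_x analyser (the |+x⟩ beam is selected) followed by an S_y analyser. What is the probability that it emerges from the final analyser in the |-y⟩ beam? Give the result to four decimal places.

0.0776

First analyser (S_x): P(|+x⟩) = |⟨+x|ψ⟩|² = 9/58.
After stage 1 the state is |+x⟩; P(|-y⟩) = |⟨-y|+x⟩|² = 1/2.
Joint probability = 9/58 × 1/2 = 0.0776.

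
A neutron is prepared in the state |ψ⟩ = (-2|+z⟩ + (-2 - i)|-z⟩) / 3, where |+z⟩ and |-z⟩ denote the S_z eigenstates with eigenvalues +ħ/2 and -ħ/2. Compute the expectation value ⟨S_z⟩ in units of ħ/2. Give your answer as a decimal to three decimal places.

⟨σ_z⟩ = |a|² - |b|² divided by |a|²+|b|², with a, b the |+z⟩, |-z⟩ amplitudes.
= (4 - 5)/9 = -1/9.
⟨S_z⟩ = (ħ/2)·⟨σ_z⟩.

-0.111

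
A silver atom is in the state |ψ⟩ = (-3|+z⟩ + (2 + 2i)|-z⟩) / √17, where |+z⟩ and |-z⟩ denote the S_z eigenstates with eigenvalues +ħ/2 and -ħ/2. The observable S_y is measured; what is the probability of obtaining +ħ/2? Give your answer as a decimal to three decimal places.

0.147

|+y⟩ = (|+z⟩ + i|-z⟩)/√2, so ⟨+y|ψ⟩ = (-1 - 2i) / (√2·√17).
P = |-1 - 2i|² / 34 = 5/34.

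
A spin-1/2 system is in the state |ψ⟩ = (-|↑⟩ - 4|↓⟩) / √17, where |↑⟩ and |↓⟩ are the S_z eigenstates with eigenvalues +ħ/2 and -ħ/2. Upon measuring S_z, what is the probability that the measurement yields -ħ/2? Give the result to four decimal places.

The -ħ/2 outcome corresponds to |↓⟩. Its amplitude in |ψ⟩ is -4/√17.
P = |-4|² / 17 = 16/17.

0.9412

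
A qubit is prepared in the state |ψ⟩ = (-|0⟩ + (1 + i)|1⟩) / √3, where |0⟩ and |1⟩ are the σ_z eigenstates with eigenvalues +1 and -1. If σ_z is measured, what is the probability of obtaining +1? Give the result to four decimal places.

0.3333

The +1 outcome corresponds to |0⟩. Its amplitude in |ψ⟩ is -1/√3.
P = |-1|² / 3 = 1/3.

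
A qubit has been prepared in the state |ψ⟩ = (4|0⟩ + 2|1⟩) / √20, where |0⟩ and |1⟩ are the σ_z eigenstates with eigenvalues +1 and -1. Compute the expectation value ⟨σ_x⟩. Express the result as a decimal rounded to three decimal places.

0.800

⟨σ_x⟩ = 2 Re(a* b)/(|a|²+|b|²) with a = 4, b = 2.
a* b = 8, so ⟨σ_x⟩ = 16/20.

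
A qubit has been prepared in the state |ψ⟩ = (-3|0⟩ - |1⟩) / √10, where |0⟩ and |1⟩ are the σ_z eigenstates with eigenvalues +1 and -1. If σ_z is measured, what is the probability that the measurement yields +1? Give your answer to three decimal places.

0.900

The +1 outcome corresponds to |0⟩. Its amplitude in |ψ⟩ is -3/√10.
P = |-3|² / 10 = 9/10.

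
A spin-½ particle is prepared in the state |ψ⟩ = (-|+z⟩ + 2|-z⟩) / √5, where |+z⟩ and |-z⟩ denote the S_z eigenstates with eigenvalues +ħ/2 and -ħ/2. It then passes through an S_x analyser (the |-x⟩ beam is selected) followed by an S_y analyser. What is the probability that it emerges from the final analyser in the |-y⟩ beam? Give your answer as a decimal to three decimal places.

First analyser (S_x): P(|-x⟩) = |⟨-x|ψ⟩|² = 9/10.
After stage 1 the state is |-x⟩; P(|-y⟩) = |⟨-y|-x⟩|² = 1/2.
Joint probability = 9/10 × 1/2 = 0.450.

0.450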